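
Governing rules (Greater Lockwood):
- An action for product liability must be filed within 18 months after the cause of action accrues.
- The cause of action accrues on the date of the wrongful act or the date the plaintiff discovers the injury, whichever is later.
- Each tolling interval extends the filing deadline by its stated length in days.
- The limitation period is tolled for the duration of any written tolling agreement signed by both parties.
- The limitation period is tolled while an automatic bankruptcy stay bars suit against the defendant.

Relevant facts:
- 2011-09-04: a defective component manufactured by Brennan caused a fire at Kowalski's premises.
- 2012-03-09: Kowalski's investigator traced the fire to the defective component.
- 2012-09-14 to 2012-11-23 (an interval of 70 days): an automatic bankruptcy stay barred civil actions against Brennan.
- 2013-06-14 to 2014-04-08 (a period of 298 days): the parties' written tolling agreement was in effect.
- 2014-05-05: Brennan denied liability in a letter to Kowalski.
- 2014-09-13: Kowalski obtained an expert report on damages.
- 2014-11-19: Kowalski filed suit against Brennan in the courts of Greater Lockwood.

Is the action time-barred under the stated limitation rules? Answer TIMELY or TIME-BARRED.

TIME-BARRED

Because discovery on 2012-03-09 post-dates the 2011-09-04 act, accrual under the later-of rule falls on 2012-03-09.
Adding the 18 months base period to 2012-03-09 gives a deadline of 2013-09-09, before any tolling.
The period was tolled for 70 days by the automatic bankruptcy stay (2012-09-14 to 2012-11-23), pushing the deadline to 2013-11-18.
Because the written tolling agreement ran from 2013-06-14 to 2014-04-08, the deadline is extended by 298 days to 2014-09-12.
None of the other events listed affects the running of the period under the stated rules.
Filing on 2014-11-19 missed the 2014-09-12 deadline — the action is time-barred.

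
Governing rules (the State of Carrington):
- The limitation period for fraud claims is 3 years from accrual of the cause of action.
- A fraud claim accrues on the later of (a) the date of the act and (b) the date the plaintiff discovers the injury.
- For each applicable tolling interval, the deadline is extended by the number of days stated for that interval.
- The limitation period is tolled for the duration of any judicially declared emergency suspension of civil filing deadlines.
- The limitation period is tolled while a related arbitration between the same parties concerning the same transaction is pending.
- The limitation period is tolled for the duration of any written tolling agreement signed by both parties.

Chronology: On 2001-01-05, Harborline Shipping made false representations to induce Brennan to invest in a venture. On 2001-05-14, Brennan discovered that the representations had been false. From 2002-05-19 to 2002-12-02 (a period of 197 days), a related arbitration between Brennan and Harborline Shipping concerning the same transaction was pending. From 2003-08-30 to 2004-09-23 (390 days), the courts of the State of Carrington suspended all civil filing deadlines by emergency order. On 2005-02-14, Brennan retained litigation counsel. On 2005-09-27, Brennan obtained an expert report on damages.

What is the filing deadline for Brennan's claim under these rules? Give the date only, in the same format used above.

Taking the later of the act (2001-01-05) and discovery (2001-05-14), the claim accrued on 2001-05-14.
3 years from 2001-05-14 is 2004-05-14.
The pending related arbitration from 2002-05-19 to 2002-12-02 tolled the period for 197 days, extending the deadline to 2004-11-27.
Because the emergency suspension of filing deadlines ran from 2003-08-30 to 2004-09-23, the deadline is extended by 390 days to 2005-12-22.
Nothing else in the chronology tolls or restarts the period.

2005-12-22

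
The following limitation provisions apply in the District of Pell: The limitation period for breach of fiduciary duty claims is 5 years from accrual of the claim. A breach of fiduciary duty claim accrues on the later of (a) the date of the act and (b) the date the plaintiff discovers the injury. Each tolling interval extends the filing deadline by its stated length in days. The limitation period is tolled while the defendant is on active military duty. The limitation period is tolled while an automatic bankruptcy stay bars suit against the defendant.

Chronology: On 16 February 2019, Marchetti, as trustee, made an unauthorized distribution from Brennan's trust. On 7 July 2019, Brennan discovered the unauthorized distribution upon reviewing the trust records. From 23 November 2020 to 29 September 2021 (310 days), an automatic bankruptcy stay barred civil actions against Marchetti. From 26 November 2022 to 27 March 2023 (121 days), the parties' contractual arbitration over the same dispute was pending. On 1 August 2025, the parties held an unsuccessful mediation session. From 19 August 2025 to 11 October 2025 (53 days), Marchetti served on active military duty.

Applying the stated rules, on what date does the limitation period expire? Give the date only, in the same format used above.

13 May 2025

Taking the later of the act (16 February 2019) and discovery (7 July 2019), the claim accrued on 7 July 2019.
5 years from 7 July 2019 is 7 July 2024.
Because the automatic bankruptcy stay ran from 23 November 2020 to 29 September 2021, the deadline is extended by 310 days to 13 May 2025.
The defendant's active military service starting 19 August 2025 came too late — the period had run on 13 May 2025 — and so does not extend the deadline.
Although a pending arbitration ran from 26 November 2022 to 27 March 2023, the stated rules do not make that a tolling event, so it is disregarded.
None of the other events listed affects the running of the period under the stated rules.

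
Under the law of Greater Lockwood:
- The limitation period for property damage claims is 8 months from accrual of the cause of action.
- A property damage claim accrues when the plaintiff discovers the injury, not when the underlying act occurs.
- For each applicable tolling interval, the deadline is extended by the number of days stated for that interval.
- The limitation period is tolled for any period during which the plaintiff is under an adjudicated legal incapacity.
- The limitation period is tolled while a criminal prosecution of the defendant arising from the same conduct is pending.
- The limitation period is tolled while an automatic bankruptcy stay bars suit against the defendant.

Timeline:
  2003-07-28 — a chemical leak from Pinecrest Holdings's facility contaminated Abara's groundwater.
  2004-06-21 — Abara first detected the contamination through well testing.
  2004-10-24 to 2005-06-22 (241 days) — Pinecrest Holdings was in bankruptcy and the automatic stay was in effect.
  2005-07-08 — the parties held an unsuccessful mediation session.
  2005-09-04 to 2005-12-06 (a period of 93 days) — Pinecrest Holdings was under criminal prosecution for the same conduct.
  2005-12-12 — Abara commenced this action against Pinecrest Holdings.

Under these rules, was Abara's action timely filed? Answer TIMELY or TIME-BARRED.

The claim did not accrue until Abara discovered the injury on 2004-06-21; the 2003-07-28 act date does not start the clock under the stated rule.
Adding the 8 months base period to 2004-06-21 gives a deadline of 2005-02-21, before any tolling.
The automatic bankruptcy stay from 2004-10-24 to 2005-06-22 tolled the period for 241 days, extending the deadline to 2005-10-20.
The period was tolled for 93 days by the pending criminal prosecution (2005-09-04 to 2005-12-06), pushing the deadline to 2006-01-21.
The other events in the timeline have no effect on the limitation period under the stated rules.
The 2005-12-12 filing precedes the 2006-01-21 deadline; the claim is timely.

TIMELY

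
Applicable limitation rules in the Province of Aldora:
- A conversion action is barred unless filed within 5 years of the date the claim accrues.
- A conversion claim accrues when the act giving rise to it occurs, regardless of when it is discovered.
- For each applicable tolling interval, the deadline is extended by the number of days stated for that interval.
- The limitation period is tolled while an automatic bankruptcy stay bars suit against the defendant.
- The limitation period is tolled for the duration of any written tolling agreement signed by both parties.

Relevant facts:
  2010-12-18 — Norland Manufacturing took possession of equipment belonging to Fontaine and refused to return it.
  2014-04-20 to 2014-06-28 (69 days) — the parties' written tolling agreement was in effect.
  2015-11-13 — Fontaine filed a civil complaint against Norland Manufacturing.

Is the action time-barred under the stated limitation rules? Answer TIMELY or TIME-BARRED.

The claim accrued on 2010-12-18, the date of the act.
Adding the 5 years base period to 2010-12-18 gives a deadline of 2015-12-18, before any tolling.
Because the written tolling agreement ran from 2014-04-20 to 2014-06-28, the deadline is extended by 69 days to 2016-02-25.
Filing on 2015-11-13 beat the 2016-02-25 deadline — the action is timely.

TIMELY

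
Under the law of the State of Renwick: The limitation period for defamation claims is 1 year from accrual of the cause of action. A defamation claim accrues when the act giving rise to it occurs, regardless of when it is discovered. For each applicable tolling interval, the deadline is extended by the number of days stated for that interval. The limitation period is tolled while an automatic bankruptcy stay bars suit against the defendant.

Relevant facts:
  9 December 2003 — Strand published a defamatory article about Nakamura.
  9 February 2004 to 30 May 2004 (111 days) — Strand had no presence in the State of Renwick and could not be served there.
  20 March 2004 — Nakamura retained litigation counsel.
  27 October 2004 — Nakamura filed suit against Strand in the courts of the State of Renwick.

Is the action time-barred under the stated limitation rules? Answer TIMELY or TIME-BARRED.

TIMELY

The limitation period began to run on 9 December 2003.
1 year from 9 December 2003 is 9 December 2004.
Although the defendant's absence ran from 9 February 2004 to 30 May 2004, the stated rules do not make that a tolling event, so it is disregarded.
None of the other events listed affects the running of the period under the stated rules.
Nakamura filed on 27 October 2004, before the 9 December 2004 deadline, so the action is timely.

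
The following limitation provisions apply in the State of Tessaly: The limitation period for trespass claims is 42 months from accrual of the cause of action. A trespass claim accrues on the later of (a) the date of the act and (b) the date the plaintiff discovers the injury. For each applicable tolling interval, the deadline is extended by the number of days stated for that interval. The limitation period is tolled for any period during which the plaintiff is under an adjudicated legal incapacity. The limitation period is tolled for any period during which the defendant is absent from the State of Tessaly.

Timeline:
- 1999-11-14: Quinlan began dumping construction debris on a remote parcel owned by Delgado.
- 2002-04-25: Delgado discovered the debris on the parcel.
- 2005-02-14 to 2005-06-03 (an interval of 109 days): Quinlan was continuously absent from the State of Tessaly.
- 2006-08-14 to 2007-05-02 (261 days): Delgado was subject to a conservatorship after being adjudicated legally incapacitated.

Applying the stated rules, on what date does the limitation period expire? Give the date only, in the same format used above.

2006-02-11

The claim accrued on 2002-04-25 — the later of the 1999-11-14 act and the 2002-04-25 discovery.
Adding the 42 months base period to 2002-04-25 gives a deadline of 2005-10-25, before any tolling.
The defendant's absence from the jurisdiction from 2005-02-14 to 2005-06-03 tolled the period for 109 days, extending the deadline to 2006-02-11.
The plaintiff's legal incapacity starting 2006-08-14 came too late — the period had run on 2006-02-11 — and so does not extend the deadline.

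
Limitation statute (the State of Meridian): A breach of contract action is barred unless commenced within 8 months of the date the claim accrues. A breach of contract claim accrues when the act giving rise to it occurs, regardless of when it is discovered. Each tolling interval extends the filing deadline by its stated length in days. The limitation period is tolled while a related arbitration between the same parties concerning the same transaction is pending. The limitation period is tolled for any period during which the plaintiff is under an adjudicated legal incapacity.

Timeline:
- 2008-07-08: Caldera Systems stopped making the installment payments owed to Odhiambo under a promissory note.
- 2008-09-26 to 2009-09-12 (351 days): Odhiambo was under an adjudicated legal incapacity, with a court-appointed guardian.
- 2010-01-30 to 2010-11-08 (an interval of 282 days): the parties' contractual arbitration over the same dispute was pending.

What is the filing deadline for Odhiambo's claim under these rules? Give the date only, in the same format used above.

The claim accrued on 2008-07-08, when the wrongful act occurred.
8 months from 2008-07-08 is 2009-03-08.
Because the plaintiff's legal incapacity ran from 2008-09-26 to 2009-09-12, the deadline is extended by 351 days to 2010-02-22.
Because the pending related arbitration ran from 2010-01-30 to 2010-11-08, the deadline is extended by 282 days to 2010-12-01.

2010-12-01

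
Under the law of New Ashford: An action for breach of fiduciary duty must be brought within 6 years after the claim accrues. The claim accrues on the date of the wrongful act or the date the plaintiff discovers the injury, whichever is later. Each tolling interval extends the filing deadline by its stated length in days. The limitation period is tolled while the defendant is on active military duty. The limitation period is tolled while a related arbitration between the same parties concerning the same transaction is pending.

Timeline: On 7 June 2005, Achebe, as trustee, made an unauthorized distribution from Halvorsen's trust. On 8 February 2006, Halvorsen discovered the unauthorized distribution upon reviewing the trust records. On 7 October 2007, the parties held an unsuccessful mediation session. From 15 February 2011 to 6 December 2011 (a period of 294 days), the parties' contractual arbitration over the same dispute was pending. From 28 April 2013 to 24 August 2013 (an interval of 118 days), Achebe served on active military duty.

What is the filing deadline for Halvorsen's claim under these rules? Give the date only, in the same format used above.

28 November 2012

Taking the later of the act (7 June 2005) and discovery (8 February 2006), the claim accrued on 8 February 2006.
6 years from 8 February 2006 is 8 February 2012.
The period was tolled for 294 days by the pending related arbitration (15 February 2011 to 6 December 2011), pushing the deadline to 28 November 2012.
By the time the defendant's active military service began on 28 April 2013, the limitation period had already expired on 28 November 2012; that interval cannot revive it.
The other events in the timeline have no effect on the limitation period under the stated rules.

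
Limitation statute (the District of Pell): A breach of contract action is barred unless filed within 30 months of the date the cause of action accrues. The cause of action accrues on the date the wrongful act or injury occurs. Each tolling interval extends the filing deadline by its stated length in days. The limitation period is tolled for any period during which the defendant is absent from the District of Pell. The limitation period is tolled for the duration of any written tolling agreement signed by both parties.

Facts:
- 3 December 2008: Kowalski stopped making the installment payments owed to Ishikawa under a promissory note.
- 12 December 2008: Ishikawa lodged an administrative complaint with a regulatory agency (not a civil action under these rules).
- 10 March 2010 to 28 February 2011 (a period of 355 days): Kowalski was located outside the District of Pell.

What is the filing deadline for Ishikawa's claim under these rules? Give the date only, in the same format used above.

23 May 2012

The limitation period began to run on 3 December 2008.
The untolled deadline — 30 months after 3 December 2008 — is 3 June 2011.
Because the defendant's absence from the jurisdiction ran from 10 March 2010 to 28 February 2011, the deadline is extended by 355 days to 23 May 2012.
The other events in the timeline have no effect on the limitation period under the stated rules.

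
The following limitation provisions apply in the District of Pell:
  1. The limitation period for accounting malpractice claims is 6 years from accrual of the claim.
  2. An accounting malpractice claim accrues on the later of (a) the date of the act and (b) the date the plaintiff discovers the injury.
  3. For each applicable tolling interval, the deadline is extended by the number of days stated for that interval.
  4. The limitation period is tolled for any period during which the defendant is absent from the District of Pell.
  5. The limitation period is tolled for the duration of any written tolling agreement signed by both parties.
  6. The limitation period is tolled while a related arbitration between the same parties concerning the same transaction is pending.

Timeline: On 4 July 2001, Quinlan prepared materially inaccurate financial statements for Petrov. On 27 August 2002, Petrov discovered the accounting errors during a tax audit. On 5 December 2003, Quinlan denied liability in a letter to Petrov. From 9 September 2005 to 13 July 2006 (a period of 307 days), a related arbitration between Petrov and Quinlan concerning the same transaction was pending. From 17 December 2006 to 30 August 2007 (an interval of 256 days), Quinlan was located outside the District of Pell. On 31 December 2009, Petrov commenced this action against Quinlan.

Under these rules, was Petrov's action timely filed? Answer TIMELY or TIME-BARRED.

TIMELY

The claim accrued on 27 August 2002 — the later of the 4 July 2001 act and the 27 August 2002 discovery.
Adding the 6 years base period to 27 August 2002 gives a deadline of 27 August 2008, before any tolling.
Because the pending related arbitration ran from 9 September 2005 to 13 July 2006, the deadline is extended by 307 days to 30 June 2009.
The defendant's absence from the jurisdiction from 17 December 2006 to 30 August 2007 tolled the period for 256 days, extending the deadline to 13 March 2010.
The other events in the timeline have no effect on the limitation period under the stated rules.
Petrov filed on 31 December 2009, before the 13 March 2010 deadline, so the action is timely.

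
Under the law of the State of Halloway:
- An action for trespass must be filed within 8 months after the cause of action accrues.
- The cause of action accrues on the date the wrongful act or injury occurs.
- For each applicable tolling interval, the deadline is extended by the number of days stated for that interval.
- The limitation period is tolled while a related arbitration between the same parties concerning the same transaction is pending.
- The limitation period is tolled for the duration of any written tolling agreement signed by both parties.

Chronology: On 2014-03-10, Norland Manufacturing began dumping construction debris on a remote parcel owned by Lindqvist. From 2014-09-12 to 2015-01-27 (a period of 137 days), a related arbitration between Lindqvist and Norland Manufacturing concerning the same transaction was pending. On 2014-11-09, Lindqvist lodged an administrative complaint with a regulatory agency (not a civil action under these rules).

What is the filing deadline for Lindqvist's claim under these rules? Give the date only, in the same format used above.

The limitation period began to run on 2014-03-10.
The untolled deadline — 8 months after 2014-03-10 — is 2014-11-10.
The period was tolled for 137 days by the pending related arbitration (2014-09-12 to 2015-01-27), pushing the deadline to 2015-03-27.
Nothing else in the chronology tolls or restarts the period.

2015-03-27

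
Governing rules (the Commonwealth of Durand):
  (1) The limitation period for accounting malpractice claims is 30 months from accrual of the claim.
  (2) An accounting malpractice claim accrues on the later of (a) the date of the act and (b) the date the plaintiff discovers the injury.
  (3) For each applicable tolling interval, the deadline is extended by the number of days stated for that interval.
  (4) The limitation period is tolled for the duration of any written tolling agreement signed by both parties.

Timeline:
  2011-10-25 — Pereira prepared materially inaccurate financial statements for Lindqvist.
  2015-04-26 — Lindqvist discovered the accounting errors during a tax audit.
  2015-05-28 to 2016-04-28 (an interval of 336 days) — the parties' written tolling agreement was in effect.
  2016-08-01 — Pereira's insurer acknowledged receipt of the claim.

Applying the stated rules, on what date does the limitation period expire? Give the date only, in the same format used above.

Taking the later of the act (2011-10-25) and discovery (2015-04-26), the claim accrued on 2015-04-26.
30 months from 2015-04-26 is 2017-10-26.
The period was tolled for 336 days by the written tolling agreement (2015-05-28 to 2016-04-28), pushing the deadline to 2018-09-27.
The other events in the timeline have no effect on the limitation period under the stated rules.

2018-09-27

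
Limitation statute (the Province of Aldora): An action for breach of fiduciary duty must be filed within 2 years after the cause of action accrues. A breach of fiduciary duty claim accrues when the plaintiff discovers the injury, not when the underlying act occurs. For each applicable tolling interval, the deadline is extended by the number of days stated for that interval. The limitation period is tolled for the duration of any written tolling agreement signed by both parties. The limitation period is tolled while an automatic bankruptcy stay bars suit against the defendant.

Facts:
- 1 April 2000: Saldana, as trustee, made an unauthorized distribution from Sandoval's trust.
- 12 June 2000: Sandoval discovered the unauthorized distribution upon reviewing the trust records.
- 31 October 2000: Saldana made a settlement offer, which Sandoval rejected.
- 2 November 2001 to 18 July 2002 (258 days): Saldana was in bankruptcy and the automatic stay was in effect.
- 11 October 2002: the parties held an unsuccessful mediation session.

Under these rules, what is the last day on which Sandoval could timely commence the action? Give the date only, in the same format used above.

Under the discovery rule, the claim accrued on 12 June 2000, when Sandoval discovered the injury — not on the 1 April 2000 date of the underlying act.
Adding the 2 years base period to 12 June 2000 gives a deadline of 12 June 2002, before any tolling.
The period was tolled for 258 days by the automatic bankruptcy stay (2 November 2001 to 18 July 2002), pushing the deadline to 25 February 2003.
None of the other events listed affects the running of the period under the stated rules.

25 February 2003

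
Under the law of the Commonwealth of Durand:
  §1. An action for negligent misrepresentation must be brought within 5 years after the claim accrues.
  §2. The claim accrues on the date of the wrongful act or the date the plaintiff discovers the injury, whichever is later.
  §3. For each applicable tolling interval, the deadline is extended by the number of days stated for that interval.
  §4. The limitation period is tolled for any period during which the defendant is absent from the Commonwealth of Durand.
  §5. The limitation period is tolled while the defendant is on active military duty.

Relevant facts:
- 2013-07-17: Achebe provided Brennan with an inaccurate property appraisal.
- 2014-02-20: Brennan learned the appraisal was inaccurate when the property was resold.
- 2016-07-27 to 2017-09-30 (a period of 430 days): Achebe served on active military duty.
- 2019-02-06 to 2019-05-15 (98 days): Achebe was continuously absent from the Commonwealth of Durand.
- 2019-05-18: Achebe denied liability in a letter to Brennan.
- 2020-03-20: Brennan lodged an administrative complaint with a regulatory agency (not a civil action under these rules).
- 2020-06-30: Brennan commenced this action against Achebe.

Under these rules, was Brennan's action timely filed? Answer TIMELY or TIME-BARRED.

Because discovery on 2014-02-20 post-dates the 2013-07-17 act, accrual under the later-of rule falls on 2014-02-20.
5 years from 2014-02-20 is 2019-02-20.
The defendant's active military service from 2016-07-27 to 2017-09-30 tolled the period for 430 days, extending the deadline to 2020-04-25.
The period was tolled for 98 days by the defendant's absence from the jurisdiction (2019-02-06 to 2019-05-15), pushing the deadline to 2020-08-01.
Nothing else in the chronology tolls or restarts the period.
Filing on 2020-06-30 beat the 2020-08-01 deadline — the action is timely.

TIMELY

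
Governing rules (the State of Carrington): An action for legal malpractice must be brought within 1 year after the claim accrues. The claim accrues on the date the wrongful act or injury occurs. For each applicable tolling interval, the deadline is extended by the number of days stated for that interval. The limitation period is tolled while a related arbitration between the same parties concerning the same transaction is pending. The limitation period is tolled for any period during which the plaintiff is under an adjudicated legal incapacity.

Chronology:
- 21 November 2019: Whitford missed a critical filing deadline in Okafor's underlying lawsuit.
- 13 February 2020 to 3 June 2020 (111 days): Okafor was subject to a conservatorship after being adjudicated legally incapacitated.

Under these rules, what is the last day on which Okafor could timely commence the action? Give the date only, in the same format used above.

12 March 2021

The limitation period began to run on 21 November 2019.
1 year from 21 November 2019 is 21 November 2020.
Because the plaintiff's legal incapacity ran from 13 February 2020 to 3 June 2020, the deadline is extended by 111 days to 12 March 2021.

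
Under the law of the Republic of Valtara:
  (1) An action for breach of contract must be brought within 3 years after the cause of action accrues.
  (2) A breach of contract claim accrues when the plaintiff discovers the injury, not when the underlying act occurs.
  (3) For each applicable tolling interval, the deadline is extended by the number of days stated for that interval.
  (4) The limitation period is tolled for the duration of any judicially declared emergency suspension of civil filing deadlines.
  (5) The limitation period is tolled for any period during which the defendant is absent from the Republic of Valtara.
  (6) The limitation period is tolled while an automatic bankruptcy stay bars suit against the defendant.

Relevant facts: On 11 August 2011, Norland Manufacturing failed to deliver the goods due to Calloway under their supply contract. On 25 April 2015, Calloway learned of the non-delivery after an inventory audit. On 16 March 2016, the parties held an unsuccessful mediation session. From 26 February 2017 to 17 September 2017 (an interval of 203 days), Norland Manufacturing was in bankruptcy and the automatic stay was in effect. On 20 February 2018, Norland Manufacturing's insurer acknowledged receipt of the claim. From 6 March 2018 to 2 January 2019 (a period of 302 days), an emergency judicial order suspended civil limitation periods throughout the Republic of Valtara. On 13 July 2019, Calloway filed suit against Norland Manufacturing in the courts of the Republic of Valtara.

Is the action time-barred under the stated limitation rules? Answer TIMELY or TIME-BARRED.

Under the discovery rule, the claim accrued on 25 April 2015, when Calloway discovered the injury — not on the 11 August 2011 date of the underlying act.
3 years from 25 April 2015 is 25 April 2018.
The period was tolled for 203 days by the automatic bankruptcy stay (26 February 2017 to 17 September 2017), pushing the deadline to 14 November 2018.
The period was tolled for 302 days by the emergency suspension of filing deadlines (6 March 2018 to 2 January 2019), pushing the deadline to 12 September 2019.
The other events in the timeline have no effect on the limitation period under the stated rules.
Calloway filed on 13 July 2019, before the 12 September 2019 deadline, so the action is timely.

TIMELY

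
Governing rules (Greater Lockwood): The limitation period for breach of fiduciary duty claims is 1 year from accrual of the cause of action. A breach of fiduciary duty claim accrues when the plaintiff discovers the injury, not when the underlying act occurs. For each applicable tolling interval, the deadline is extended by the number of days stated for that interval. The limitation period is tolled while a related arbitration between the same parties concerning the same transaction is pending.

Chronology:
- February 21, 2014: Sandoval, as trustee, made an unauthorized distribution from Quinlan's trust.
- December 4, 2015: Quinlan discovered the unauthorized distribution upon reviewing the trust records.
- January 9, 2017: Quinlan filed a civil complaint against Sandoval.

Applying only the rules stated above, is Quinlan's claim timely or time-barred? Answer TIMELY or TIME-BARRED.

Accrual is tied to discovery, so the period began on December 4, 2015 rather than on February 21, 2014 when the act occurred.
The untolled deadline — 1 year after December 4, 2015 — is December 4, 2016.
Filing on January 9, 2017 missed the December 4, 2016 deadline — the action is time-barred.

TIME-BARRED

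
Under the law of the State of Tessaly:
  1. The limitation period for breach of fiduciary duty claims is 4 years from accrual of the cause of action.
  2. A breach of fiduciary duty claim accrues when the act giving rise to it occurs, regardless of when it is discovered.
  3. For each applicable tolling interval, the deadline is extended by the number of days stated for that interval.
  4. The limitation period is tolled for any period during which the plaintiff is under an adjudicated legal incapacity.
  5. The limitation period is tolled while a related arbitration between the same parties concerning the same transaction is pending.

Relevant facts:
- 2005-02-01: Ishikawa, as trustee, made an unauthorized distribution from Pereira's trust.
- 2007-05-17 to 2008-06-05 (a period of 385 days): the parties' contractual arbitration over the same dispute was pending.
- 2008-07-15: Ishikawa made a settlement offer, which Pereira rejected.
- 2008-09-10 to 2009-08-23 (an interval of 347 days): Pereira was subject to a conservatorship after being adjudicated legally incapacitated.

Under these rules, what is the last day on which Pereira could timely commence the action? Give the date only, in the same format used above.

2011-02-03

The limitation period began to run on 2005-02-01.
Adding the 4 years base period to 2005-02-01 gives a deadline of 2009-02-01, before any tolling.
The period was tolled for 385 days by the pending related arbitration (2007-05-17 to 2008-06-05), pushing the deadline to 2010-02-21.
The period was tolled for 347 days by the plaintiff's legal incapacity (2008-09-10 to 2009-08-23), pushing the deadline to 2011-02-03.
Nothing else in the chronology tolls or restarts the period.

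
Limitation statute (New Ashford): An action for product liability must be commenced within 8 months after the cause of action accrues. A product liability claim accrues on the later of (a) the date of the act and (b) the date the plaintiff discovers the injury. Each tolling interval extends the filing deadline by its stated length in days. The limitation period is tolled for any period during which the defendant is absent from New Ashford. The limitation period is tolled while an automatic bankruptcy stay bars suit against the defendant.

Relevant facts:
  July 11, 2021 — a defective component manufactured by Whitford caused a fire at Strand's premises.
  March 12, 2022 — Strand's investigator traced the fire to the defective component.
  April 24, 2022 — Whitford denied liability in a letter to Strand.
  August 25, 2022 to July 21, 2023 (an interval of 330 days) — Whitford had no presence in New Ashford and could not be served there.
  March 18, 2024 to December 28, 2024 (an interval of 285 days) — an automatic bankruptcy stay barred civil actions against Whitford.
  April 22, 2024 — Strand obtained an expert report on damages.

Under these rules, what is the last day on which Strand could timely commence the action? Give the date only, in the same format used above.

October 8, 2023

Because discovery on March 12, 2022 post-dates the July 11, 2021 act, accrual under the later-of rule falls on March 12, 2022.
The untolled deadline — 8 months after March 12, 2022 — is November 12, 2022.
The defendant's absence from the jurisdiction from August 25, 2022 to July 21, 2023 tolled the period for 330 days, extending the deadline to October 8, 2023.
The automatic bankruptcy stay starting March 18, 2024 came too late — the period had run on October 8, 2023 — and so does not extend the deadline.
Nothing else in the chronology tolls or restarts the period.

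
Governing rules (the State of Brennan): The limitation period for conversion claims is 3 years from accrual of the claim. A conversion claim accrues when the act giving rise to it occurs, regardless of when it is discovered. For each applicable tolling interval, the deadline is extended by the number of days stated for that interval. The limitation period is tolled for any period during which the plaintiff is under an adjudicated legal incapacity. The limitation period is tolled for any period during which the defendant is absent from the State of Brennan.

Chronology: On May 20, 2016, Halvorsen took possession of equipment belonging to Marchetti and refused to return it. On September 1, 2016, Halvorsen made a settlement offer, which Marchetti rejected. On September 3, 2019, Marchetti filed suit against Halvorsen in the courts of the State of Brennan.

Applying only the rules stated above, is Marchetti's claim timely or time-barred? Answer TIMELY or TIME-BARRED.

TIME-BARRED

The claim accrued on May 20, 2016, when the wrongful act occurred.
Adding the 3 years base period to May 20, 2016 gives a deadline of May 20, 2019, before any tolling.
The other events in the timeline have no effect on the limitation period under the stated rules.
The September 3, 2019 filing falls after the May 20, 2019 deadline; the claim is time-barred.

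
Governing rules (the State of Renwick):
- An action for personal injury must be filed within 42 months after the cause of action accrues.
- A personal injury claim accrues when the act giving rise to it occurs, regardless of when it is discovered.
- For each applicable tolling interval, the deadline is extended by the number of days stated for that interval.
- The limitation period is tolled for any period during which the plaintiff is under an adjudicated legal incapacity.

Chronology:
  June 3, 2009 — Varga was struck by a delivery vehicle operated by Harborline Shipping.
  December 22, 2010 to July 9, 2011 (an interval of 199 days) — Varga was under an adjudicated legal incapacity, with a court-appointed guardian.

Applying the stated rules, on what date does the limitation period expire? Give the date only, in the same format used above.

The cause of action accrued on June 3, 2009, the date of the act.
42 months from June 3, 2009 is December 3, 2012.
Because the plaintiff's legal incapacity ran from December 22, 2010 to July 9, 2011, the deadline is extended by 199 days to June 20, 2013.

June 20, 2013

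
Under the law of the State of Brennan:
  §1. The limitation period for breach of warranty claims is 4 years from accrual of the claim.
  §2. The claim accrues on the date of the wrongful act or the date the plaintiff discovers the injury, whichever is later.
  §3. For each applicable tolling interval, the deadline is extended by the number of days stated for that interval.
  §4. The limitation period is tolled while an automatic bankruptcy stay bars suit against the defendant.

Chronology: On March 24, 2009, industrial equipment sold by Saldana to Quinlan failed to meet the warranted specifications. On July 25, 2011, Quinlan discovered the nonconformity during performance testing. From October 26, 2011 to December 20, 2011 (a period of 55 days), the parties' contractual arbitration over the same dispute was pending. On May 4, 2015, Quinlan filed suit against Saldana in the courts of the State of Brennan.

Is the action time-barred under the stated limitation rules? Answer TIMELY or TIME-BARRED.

Because discovery on July 25, 2011 post-dates the March 24, 2009 act, accrual under the later-of rule falls on July 25, 2011.
The untolled deadline — 4 years after July 25, 2011 — is July 25, 2015.
Although a pending arbitration ran from October 26, 2011 to December 20, 2011, the stated rules do not make that a tolling event, so it is disregarded.
Quinlan filed on May 4, 2015, before the July 25, 2015 deadline, so the action is timely.

TIMELY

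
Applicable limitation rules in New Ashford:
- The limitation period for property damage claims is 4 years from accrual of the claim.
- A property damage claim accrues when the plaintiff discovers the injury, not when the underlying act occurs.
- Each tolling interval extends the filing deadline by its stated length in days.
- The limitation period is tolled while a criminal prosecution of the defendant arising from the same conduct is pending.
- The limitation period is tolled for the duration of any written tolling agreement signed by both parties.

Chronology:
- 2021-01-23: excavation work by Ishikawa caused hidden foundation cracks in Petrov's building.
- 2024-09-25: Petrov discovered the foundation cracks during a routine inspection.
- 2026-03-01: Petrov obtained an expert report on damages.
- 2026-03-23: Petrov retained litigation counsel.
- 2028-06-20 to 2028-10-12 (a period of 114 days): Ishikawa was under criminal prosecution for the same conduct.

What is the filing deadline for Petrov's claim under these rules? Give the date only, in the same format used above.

Accrual is tied to discovery, so the period began on 2024-09-25 rather than on 2021-01-23 when the act occurred.
Adding the 4 years base period to 2024-09-25 gives a deadline of 2028-09-25, before any tolling.
The period was tolled for 114 days by the pending criminal prosecution (2028-06-20 to 2028-10-12), pushing the deadline to 2029-01-17.
Nothing else in the chronology tolls or restarts the period.

2029-01-17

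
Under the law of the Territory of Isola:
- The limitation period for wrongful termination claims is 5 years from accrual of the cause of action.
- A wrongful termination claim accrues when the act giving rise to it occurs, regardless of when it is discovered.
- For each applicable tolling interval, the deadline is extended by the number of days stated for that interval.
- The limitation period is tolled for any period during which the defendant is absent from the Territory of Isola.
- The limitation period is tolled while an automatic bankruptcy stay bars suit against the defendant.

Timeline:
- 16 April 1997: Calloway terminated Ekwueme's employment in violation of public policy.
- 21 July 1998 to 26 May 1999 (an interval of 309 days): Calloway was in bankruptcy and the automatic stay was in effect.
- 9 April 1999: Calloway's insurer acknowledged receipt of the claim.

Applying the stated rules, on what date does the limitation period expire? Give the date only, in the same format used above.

19 February 2003

The limitation period began to run on 16 April 1997.
The untolled deadline — 5 years after 16 April 1997 — is 16 April 2002.
Because the automatic bankruptcy stay ran from 21 July 1998 to 26 May 1999, the deadline is extended by 309 days to 19 February 2003.
None of the other events listed affects the running of the period under the stated rules.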